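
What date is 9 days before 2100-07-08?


Start: 2100-07-08, subtract 9 days
Back 8 days from July 8 reaches June 30, 2100 -> 1 left
June 2100: 30 - 1 = 29 -> lands on June 29

Result: 2100-06-29


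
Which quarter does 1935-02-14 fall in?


Month: February (month 2)
Q1: Jan-Mar, Q2: Apr-Jun, Q3: Jul-Sep, Q4: Oct-Dec

Q1


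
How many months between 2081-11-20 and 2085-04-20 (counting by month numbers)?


From November 2081 to April 2085
4 years * 12 = 48 months, minus 7 months = 41

41 months


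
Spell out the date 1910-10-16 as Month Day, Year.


ISO 1910-10-16 parses as year=1910, month=10, day=16
Month 10 -> October

October 16, 1910


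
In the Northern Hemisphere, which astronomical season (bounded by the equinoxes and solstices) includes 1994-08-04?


Date: August 4
Astronomical Summer (approx.; exact equinox/solstice day varies by year): June 21 to September 21
August 4 falls within the Summer window

Summer


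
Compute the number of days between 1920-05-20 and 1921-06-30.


From 1920-05-20 to 1921-06-30
1920-05-20: days before May = 31 + 29 + 31 + 30 = 121 (1920 is a leap year); day of year = 121 + 20 = 141
1921-06-30: days before June = 31 + 28 + 31 + 30 + 31 = 151 (1921 is not a leap year); day of year = 151 + 30 = 181
Rest of 1920: 366 - 141 = 225
Total = 225 + 181 = 406

406 days


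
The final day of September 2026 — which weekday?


September 2026 has 30 days
Anchor: Jan 1, 2026. With p = 2026 - 1 = 2025: (p + p//4 - p//100 + p//400) mod 7 = (2025 + 506 - 20 + 5) mod 7 = 2516 mod 7 = 3 -> Thursday (Mon=0 ... Sun=6)
Days before September (Jan-Aug): 243; September 1 index = (3 + 243) mod 7 = 1 -> Tuesday
Last day offset: 30 - 1 = 29 days
Weekday index = (1 + 29) mod 7 = 2

Wednesday, September 30


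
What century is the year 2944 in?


Century = (year - 1) // 100 + 1
= (2944 - 1) // 100 + 1
= 2943 // 100 + 1
= 29 + 1

30th century


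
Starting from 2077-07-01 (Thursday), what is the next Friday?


Current: Thursday
Target: Friday
Days ahead: 1

Next Friday: 2077-07-02


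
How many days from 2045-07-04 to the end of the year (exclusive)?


Day of year: 185 of 365
Remaining = 365 - 185

180 days


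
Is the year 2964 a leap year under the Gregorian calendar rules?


Gregorian leap year rule: divisible by 4, but not by 100, unless also by 400.
2964 is divisible by 4 but not 100 -> leap year

Yes


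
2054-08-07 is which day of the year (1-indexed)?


Date: August 7, 2054
Days in months 1 through 7: 212
Plus 7 days in August

Day of year: 219


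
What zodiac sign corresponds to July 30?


Date: July 30
Conventional tropical zodiac dates: Leo from July 23 onward; Virgo starts August 23
July 30 falls within the Leo range

Leo


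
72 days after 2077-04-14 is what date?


Start: 2077-04-14, add 72 days
April 2077 has 30 days: 30 - 14 = 16 days to April 30 -> 56 left
May 2077 has 31 days -> 25 left
June 2077: 25 <= 30 -> lands on June 25

Result: 2077-06-25


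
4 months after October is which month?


October is month 10
10 + 4 = 14; wrap: 14 - 12 = 2

February


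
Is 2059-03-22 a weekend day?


Anchor: Jan 1, 2059. With p = 2059 - 1 = 2058: (p + p//4 - p//100 + p//400) mod 7 = (2058 + 514 - 20 + 5) mod 7 = 2557 mod 7 = 2 -> Wednesday (Mon=0 ... Sun=6)
Day of year: 81; offset = 80
Weekday index = (2 + 80) mod 7 = 5 -> Saturday
Weekend days: Saturday, Sunday

Yes


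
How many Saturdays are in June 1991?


June 1991 has 30 days
Anchor: Jan 1, 1991. With p = 1991 - 1 = 1990: (p + p//4 - p//100 + p//400) mod 7 = (1990 + 497 - 19 + 4) mod 7 = 2472 mod 7 = 1 -> Tuesday (Mon=0 ... Sun=6)
Days before June (Jan-May): 151; June 1 index = (1 + 151) mod 7 = 5 -> Saturday
First Saturday is June 1
Saturdays: 1, 8, 15, 22, 29

5 Saturdays


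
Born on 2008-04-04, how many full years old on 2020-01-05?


Birth: 2008-04-04
Reference: 2020-01-05
Year difference: 2020 - 2008 = 12
Birthday not yet reached in 2020, subtract 1

11 years old


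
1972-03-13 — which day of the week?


Date: March 13, 1972
Anchor: Jan 1, 1972. With p = 1972 - 1 = 1971: (p + p//4 - p//100 + p//400) mod 7 = (1971 + 492 - 19 + 4) mod 7 = 2448 mod 7 = 5 -> Saturday (Mon=0 ... Sun=6)
Days before March (Jan-Feb): 60; offset = 60 + 13 - 1 = 72
Weekday index = (5 + 72) mod 7 = 0

Day of the week: Monday


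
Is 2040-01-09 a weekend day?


Anchor: Jan 1, 2040. With p = 2040 - 1 = 2039: (p + p//4 - p//100 + p//400) mod 7 = (2039 + 509 - 20 + 5) mod 7 = 2533 mod 7 = 6 -> Sunday (Mon=0 ... Sun=6)
Day of year: 9; offset = 8
Weekday index = (6 + 8) mod 7 = 0 -> Monday
Weekend days: Saturday, Sunday

No


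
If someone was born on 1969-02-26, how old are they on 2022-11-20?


Birth: 1969-02-26
Reference: 2022-11-20
Year difference: 2022 - 1969 = 53

53 years old


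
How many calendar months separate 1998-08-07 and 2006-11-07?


From August 1998 to November 2006
8 years * 12 = 96 months, plus 3 months = 99

99 months


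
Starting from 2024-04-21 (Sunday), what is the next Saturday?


Current: Sunday
Target: Saturday
Days ahead: 6

Next Saturday: 2024-04-27


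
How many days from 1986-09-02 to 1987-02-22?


From 1986-09-02 to 1987-02-22
1986-09-02: days before September = 31 + 28 + 31 + 30 + 31 + 30 + 31 + 31 = 243 (1986 is not a leap year); day of year = 243 + 2 = 245
1987-02-22: days before February = 31; day of year = 31 + 22 = 53
Rest of 1986: 365 - 245 = 120
Total = 120 + 53 = 173

173 days


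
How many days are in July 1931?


July 1931

31 days


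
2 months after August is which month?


August is month 8
8 + 2 = 10

October


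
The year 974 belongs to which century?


Century = (year - 1) // 100 + 1
= (974 - 1) // 100 + 1
= 973 // 100 + 1
= 9 + 1

10th century


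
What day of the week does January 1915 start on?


Target: January 1, 1915
Anchor: Jan 1, 1915. With p = 1915 - 1 = 1914: (p + p//4 - p//100 + p//400) mod 7 = (1914 + 478 - 19 + 4) mod 7 = 2377 mod 7 = 4 -> Friday (Mon=0 ... Sun=6)
Offset from anchor: 0 days
Weekday index = (4 + 0) mod 7 = 4

Friday


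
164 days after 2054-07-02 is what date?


Start: 2054-07-02, add 164 days
July 2054 has 31 days: 31 - 2 = 29 days to July 31 -> 135 left
August 2054 has 31 days -> 104 left
September 2054 has 30 days -> 74 left
October 2054 has 31 days -> 43 left
November 2054 has 30 days -> 13 left
December 2054: 13 <= 31 -> lands on December 13

Result: 2054-12-13


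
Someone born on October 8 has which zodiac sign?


Date: October 8
Conventional tropical zodiac dates: Libra from September 23 onward; Scorpio starts October 23
October 8 falls within the Libra range

Libra


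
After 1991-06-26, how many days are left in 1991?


Day of year: 177 of 365
Remaining = 365 - 177

188 days


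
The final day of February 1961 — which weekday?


February 1961 has 28 days
Anchor: Jan 1, 1961. With p = 1961 - 1 = 1960: (p + p//4 - p//100 + p//400) mod 7 = (1960 + 490 - 19 + 4) mod 7 = 2435 mod 7 = 6 -> Sunday (Mon=0 ... Sun=6)
Days before February (Jan): 31; February 1 index = (6 + 31) mod 7 = 2 -> Wednesday
Last day offset: 28 - 1 = 27 days
Weekday index = (2 + 27) mod 7 = 1

Tuesday, February 28


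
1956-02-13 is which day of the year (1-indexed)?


Date: February 13, 1956
Days in months 1 through 1: 31
Plus 13 days in February

Day of year: 44


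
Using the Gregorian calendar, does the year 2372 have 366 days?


Gregorian leap year rule: divisible by 4, but not by 100, unless also by 400.
2372 is divisible by 4 but not 100 -> leap year

Yes


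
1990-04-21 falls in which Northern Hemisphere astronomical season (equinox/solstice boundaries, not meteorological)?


Date: April 21
Astronomical Spring (approx.; exact equinox/solstice day varies by year): March 20 to June 20
April 21 falls within the Spring window

Spring


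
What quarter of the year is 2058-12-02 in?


Month: December (month 12)
Q1: Jan-Mar, Q2: Apr-Jun, Q3: Jul-Sep, Q4: Oct-Dec

Q4


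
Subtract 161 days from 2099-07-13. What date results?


Start: 2099-07-13, subtract 161 days
Back 13 days from July 13 reaches June 30, 2099 -> 148 left
June 2099 has 30 days -> back to May 31, 2099 -> 118 left
May 2099 has 31 days -> back to April 30, 2099 -> 87 left
April 2099 has 30 days -> back to March 31, 2099 -> 57 left
March 2099 has 31 days -> back to February 28, 2099 -> 26 left
February 2099: 28 - 26 = 2 -> lands on February 2

Result: 2099-02-02


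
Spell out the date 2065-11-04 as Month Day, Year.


ISO 2065-11-04 parses as year=2065, month=11, day=04
Month 11 -> November

November 4, 2065


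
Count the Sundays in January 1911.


January 1911 has 31 days
Anchor: Jan 1, 1911. With p = 1911 - 1 = 1910: (p + p//4 - p//100 + p//400) mod 7 = (1910 + 477 - 19 + 4) mod 7 = 2372 mod 7 = 6 -> Sunday (Mon=0 ... Sun=6)
January 1 is the anchor itself -> Sunday
First Sunday is January 1
Sundays: 1, 8, 15, 22, 29

5 Sundays


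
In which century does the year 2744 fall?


Century = (year - 1) // 100 + 1
= (2744 - 1) // 100 + 1
= 2743 // 100 + 1
= 27 + 1

28th century


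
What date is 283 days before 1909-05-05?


Start: 1909-05-05, subtract 283 days
Back 5 days from May 5 reaches April 30, 1909 -> 278 left
April 1909 has 30 days -> back to March 31, 1909 -> 248 left
March 1909 has 31 days -> back to February 28, 1909 -> 217 left
February 1909 has 28 days -> back to January 31, 1909 -> 189 left
January 1909 has 31 days -> back to December 31, 1908 -> 158 left
December 1908 has 31 days -> back to November 30, 1908 -> 127 left
November 1908 has 30 days -> back to October 31, 1908 -> 97 left
October 1908 has 31 days -> back to September 30, 1908 -> 66 left
September 1908 has 30 days -> back to August 31, 1908 -> 36 left
August 1908 has 31 days -> back to July 31, 1908 -> 5 left
July 1908: 31 - 5 = 26 -> lands on July 26

Result: 1908-07-26


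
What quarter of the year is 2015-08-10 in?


Month: August (month 8)
Q1: Jan-Mar, Q2: Apr-Jun, Q3: Jul-Sep, Q4: Oct-Dec

Q3


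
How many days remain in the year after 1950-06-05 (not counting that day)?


Day of year: 156 of 365
Remaining = 365 - 156

209 days


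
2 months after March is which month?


March is month 3
3 + 2 = 5

May


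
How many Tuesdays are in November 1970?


November 1970 has 30 days
Anchor: Jan 1, 1970. With p = 1970 - 1 = 1969: (p + p//4 - p//100 + p//400) mod 7 = (1969 + 492 - 19 + 4) mod 7 = 2446 mod 7 = 3 -> Thursday (Mon=0 ... Sun=6)
Days before November (Jan-Oct): 304; November 1 index = (3 + 304) mod 7 = 6 -> Sunday
First Tuesday is November 3
Tuesdays: 3, 10, 17, 24

4 Tuesdays


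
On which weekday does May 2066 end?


May 2066 has 31 days
Anchor: Jan 1, 2066. With p = 2066 - 1 = 2065: (p + p//4 - p//100 + p//400) mod 7 = (2065 + 516 - 20 + 5) mod 7 = 2566 mod 7 = 4 -> Friday (Mon=0 ... Sun=6)
Days before May (Jan-Apr): 120; May 1 index = (4 + 120) mod 7 = 5 -> Saturday
Last day offset: 31 - 1 = 30 days
Weekday index = (5 + 30) mod 7 = 0

Monday, May 31


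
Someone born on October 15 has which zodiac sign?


Date: October 15
Conventional tropical zodiac dates: Libra from September 23 onward; Scorpio starts October 23
October 15 falls within the Libra range

Libra


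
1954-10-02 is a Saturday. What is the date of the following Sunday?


Current: Saturday
Target: Sunday
Days ahead: 1

Next Sunday: 1954-10-03


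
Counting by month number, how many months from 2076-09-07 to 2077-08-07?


From September 2076 to August 2077
1 year * 12 = 12 months, minus 1 month = 11

11 months


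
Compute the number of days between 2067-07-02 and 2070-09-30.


From 2067-07-02 to 2070-09-30
2067-07-02: days before July = 31 + 28 + 31 + 30 + 31 + 30 = 181 (2067 is not a leap year); day of year = 181 + 2 = 183
2070-09-30: days before September = 31 + 28 + 31 + 30 + 31 + 30 + 31 + 31 = 243 (2070 is not a leap year); day of year = 243 + 30 = 273
Rest of 2067: 365 - 183 = 182
Full years 2068 (366), 2069 (365): 731
Total = 182 + 731 + 273 = 1186

1186 days


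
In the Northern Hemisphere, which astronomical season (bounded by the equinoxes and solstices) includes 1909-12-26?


Date: December 26
Astronomical Winter (approx.; exact equinox/solstice day varies by year): December 21 to March 19
December 26 falls within the Winter window

Winter


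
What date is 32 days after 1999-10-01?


Start: 1999-10-01, add 32 days
October 1999 has 31 days: 31 - 1 = 30 days to October 31 -> 2 left
November 1999: 2 <= 30 -> lands on November 2

Result: 1999-11-02


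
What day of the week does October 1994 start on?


Target: October 1, 1994
Anchor: Jan 1, 1994. With p = 1994 - 1 = 1993: (p + p//4 - p//100 + p//400) mod 7 = (1993 + 498 - 19 + 4) mod 7 = 2476 mod 7 = 5 -> Saturday (Mon=0 ... Sun=6)
Days before October (Jan-Sep): 273 days
Weekday index = (5 + 273) mod 7 = 5

Saturday


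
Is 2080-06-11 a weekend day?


Anchor: Jan 1, 2080. With p = 2080 - 1 = 2079: (p + p//4 - p//100 + p//400) mod 7 = (2079 + 519 - 20 + 5) mod 7 = 2583 mod 7 = 0 -> Monday (Mon=0 ... Sun=6)
Day of year: 163; offset = 162
Weekday index = (0 + 162) mod 7 = 1 -> Tuesday
Weekend days: Saturday, Sunday

No


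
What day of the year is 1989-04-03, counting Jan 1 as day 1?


Date: April 3, 1989
Days in months 1 through 3: 90
Plus 3 days in April

Day of year: 93


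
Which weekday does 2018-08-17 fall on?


Date: August 17, 2018
Anchor: Jan 1, 2018. With p = 2018 - 1 = 2017: (p + p//4 - p//100 + p//400) mod 7 = (2017 + 504 - 20 + 5) mod 7 = 2506 mod 7 = 0 -> Monday (Mon=0 ... Sun=6)
Days before August (Jan-Jul): 212; offset = 212 + 17 - 1 = 228
Weekday index = (0 + 228) mod 7 = 4

Day of the week: Friday


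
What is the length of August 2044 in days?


August 2044

31 days


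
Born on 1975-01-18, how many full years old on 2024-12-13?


Birth: 1975-01-18
Reference: 2024-12-13
Year difference: 2024 - 1975 = 49

49 years old


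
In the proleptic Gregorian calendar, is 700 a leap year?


Gregorian leap year rule: divisible by 4, but not by 100, unless also by 400.
700 is divisible by 100 but not 400 -> not a leap year

No


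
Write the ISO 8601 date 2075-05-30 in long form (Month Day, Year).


ISO 2075-05-30 parses as year=2075, month=05, day=30
Month 5 -> May

May 30, 2075


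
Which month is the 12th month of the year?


Month 12 of 12

December


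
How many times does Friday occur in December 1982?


December 1982 has 31 days
Anchor: Jan 1, 1982. With p = 1982 - 1 = 1981: (p + p//4 - p//100 + p//400) mod 7 = (1981 + 495 - 19 + 4) mod 7 = 2461 mod 7 = 4 -> Friday (Mon=0 ... Sun=6)
Days before December (Jan-Nov): 334; December 1 index = (4 + 334) mod 7 = 2 -> Wednesday
First Friday is December 3
Fridays: 3, 10, 17, 24, 31

5 Fridays


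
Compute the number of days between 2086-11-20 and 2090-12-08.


From 2086-11-20 to 2090-12-08
2086-11-20: days before November = 31 + 28 + 31 + 30 + 31 + 30 + 31 + 31 + 30 + 31 = 304 (2086 is not a leap year); day of year = 304 + 20 = 324
2090-12-08: days before December = 31 + 28 + 31 + 30 + 31 + 30 + 31 + 31 + 30 + 31 + 30 = 334 (2090 is not a leap year); day of year = 334 + 8 = 342
Rest of 2086: 365 - 324 = 41
Full years 2087 (365), 2088 (366), 2089 (365): 1096
Total = 41 + 1096 + 342 = 1479

1479 days


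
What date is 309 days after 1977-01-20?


Start: 1977-01-20, add 309 days
January 1977 has 31 days: 31 - 20 = 11 days to January 31 -> 298 left
February 1977 has 28 days -> 270 left
March 1977 has 31 days -> 239 left
April 1977 has 30 days -> 209 left
May 1977 has 31 days -> 178 left
June 1977 has 30 days -> 148 left
July 1977 has 31 days -> 117 left
August 1977 has 31 days -> 86 left
September 1977 has 30 days -> 56 left
October 1977 has 31 days -> 25 left
November 1977: 25 <= 30 -> lands on November 25

Result: 1977-11-25


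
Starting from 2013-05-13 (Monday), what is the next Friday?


Current: Monday
Target: Friday
Days ahead: 4

Next Friday: 2013-05-17


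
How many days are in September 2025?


September 2025

30 days


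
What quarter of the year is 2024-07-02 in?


Month: July (month 7)
Q1: Jan-Mar, Q2: Apr-Jun, Q3: Jul-Sep, Q4: Oct-Dec

Q3


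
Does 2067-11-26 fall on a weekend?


Anchor: Jan 1, 2067. With p = 2067 - 1 = 2066: (p + p//4 - p//100 + p//400) mod 7 = (2066 + 516 - 20 + 5) mod 7 = 2567 mod 7 = 5 -> Saturday (Mon=0 ... Sun=6)
Day of year: 330; offset = 329
Weekday index = (5 + 329) mod 7 = 5 -> Saturday
Weekend days: Saturday, Sunday

Yes


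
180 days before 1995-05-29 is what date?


Start: 1995-05-29, subtract 180 days
Back 29 days from May 29 reaches April 30, 1995 -> 151 left
April 1995 has 30 days -> back to March 31, 1995 -> 121 left
March 1995 has 31 days -> back to February 28, 1995 -> 90 left
February 1995 has 28 days -> back to January 31, 1995 -> 62 left
January 1995 has 31 days -> back to December 31, 1994 -> 31 left
December 1994 has 31 days -> back to November 30, 1994 -> 0 left
November 1994: 30 - 0 = 30 -> lands on November 30

Result: 1994-11-30


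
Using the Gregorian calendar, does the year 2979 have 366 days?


Gregorian leap year rule: divisible by 4, but not by 100, unless also by 400.
2979 is not divisible by 4 -> not a leap year

No


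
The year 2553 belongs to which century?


Century = (year - 1) // 100 + 1
= (2553 - 1) // 100 + 1
= 2552 // 100 + 1
= 25 + 1

26th century


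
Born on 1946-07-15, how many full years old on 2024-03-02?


Birth: 1946-07-15
Reference: 2024-03-02
Year difference: 2024 - 1946 = 78
Birthday not yet reached in 2024, subtract 1

77 years old


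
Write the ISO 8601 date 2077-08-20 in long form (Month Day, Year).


ISO 2077-08-20 parses as year=2077, month=08, day=20
Month 8 -> August

August 20, 2077


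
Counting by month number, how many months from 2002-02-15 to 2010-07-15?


From February 2002 to July 2010
8 years * 12 = 96 months, plus 5 months = 101

101 months


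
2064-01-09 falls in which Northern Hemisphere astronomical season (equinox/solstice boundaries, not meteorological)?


Date: January 9
Astronomical Winter (approx.; exact equinox/solstice day varies by year): December 21 to March 19
January 9 falls within the Winter window

Winter


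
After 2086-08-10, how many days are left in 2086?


Day of year: 222 of 365
Remaining = 365 - 222

143 days


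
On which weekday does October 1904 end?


October 1904 has 31 days
Anchor: Jan 1, 1904. With p = 1904 - 1 = 1903: (p + p//4 - p//100 + p//400) mod 7 = (1903 + 475 - 19 + 4) mod 7 = 2363 mod 7 = 4 -> Friday (Mon=0 ... Sun=6)
Days before October (Jan-Sep): 274; October 1 index = (4 + 274) mod 7 = 5 -> Saturday
Last day offset: 31 - 1 = 30 days
Weekday index = (5 + 30) mod 7 = 0

Monday, October 31


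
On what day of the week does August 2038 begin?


Target: August 1, 2038
Anchor: Jan 1, 2038. With p = 2038 - 1 = 2037: (p + p//4 - p//100 + p//400) mod 7 = (2037 + 509 - 20 + 5) mod 7 = 2531 mod 7 = 4 -> Friday (Mon=0 ... Sun=6)
Days before August (Jan-Jul): 212 days
Weekday index = (4 + 212) mod 7 = 6

Sunday


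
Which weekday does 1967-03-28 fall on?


Date: March 28, 1967
Anchor: Jan 1, 1967. With p = 1967 - 1 = 1966: (p + p//4 - p//100 + p//400) mod 7 = (1966 + 491 - 19 + 4) mod 7 = 2442 mod 7 = 6 -> Sunday (Mon=0 ... Sun=6)
Days before March (Jan-Feb): 59; offset = 59 + 28 - 1 = 86
Weekday index = (6 + 86) mod 7 = 1

Day of the week: Tuesday


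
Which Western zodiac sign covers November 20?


Date: November 20
Conventional tropical zodiac dates: Scorpio from October 23 onward; Sagittarius starts November 22
November 20 falls within the Scorpio range

Scorpio


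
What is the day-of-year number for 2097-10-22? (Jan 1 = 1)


Date: October 22, 2097
Days in months 1 through 9: 273
Plus 22 days in October

Day of year: 295


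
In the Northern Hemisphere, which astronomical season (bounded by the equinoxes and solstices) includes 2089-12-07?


Date: December 7
Astronomical Autumn (approx.; exact equinox/solstice day varies by year): September 22 to December 20
December 7 falls within the Autumn window

Autumn


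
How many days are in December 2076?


December 2076

31 days


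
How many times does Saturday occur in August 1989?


August 1989 has 31 days
Anchor: Jan 1, 1989. With p = 1989 - 1 = 1988: (p + p//4 - p//100 + p//400) mod 7 = (1988 + 497 - 19 + 4) mod 7 = 2470 mod 7 = 6 -> Sunday (Mon=0 ... Sun=6)
Days before August (Jan-Jul): 212; August 1 index = (6 + 212) mod 7 = 1 -> Tuesday
First Saturday is August 5
Saturdays: 5, 12, 19, 26

4 Saturdays


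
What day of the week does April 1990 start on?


Target: April 1, 1990
Anchor: Jan 1, 1990. With p = 1990 - 1 = 1989: (p + p//4 - p//100 + p//400) mod 7 = (1989 + 497 - 19 + 4) mod 7 = 2471 mod 7 = 0 -> Monday (Mon=0 ... Sun=6)
Days before April (Jan-Mar): 90 days
Weekday index = (0 + 90) mod 7 = 6

Sunday


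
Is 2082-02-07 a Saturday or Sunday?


Anchor: Jan 1, 2082. With p = 2082 - 1 = 2081: (p + p//4 - p//100 + p//400) mod 7 = (2081 + 520 - 20 + 5) mod 7 = 2586 mod 7 = 3 -> Thursday (Mon=0 ... Sun=6)
Day of year: 38; offset = 37
Weekday index = (3 + 37) mod 7 = 5 -> Saturday
Weekend days: Saturday, Sunday

Yes


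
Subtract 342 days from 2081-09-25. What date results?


Start: 2081-09-25, subtract 342 days
Back 25 days from September 25 reaches August 31, 2081 -> 317 left
August 2081 has 31 days -> back to July 31, 2081 -> 286 left
July 2081 has 31 days -> back to June 30, 2081 -> 255 left
June 2081 has 30 days -> back to May 31, 2081 -> 225 left
May 2081 has 31 days -> back to April 30, 2081 -> 194 left
April 2081 has 30 days -> back to March 31, 2081 -> 164 left
March 2081 has 31 days -> back to February 28, 2081 -> 133 left
February 2081 has 28 days -> back to January 31, 2081 -> 105 left
January 2081 has 31 days -> back to December 31, 2080 -> 74 left
December 2080 has 31 days -> back to November 30, 2080 -> 43 left
November 2080 has 30 days -> back to October 31, 2080 -> 13 left
October 2080: 31 - 13 = 18 -> lands on October 18

Result: 2080-10-18


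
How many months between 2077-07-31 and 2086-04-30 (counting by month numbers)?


From July 2077 to April 2086
9 years * 12 = 108 months, minus 3 months = 105

105 months


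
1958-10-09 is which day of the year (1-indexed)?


Date: October 9, 1958
Days in months 1 through 9: 273
Plus 9 days in October

Day of year: 282


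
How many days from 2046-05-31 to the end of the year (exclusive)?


Day of year: 151 of 365
Remaining = 365 - 151

214 days


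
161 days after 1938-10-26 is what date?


Start: 1938-10-26, add 161 days
October 1938 has 31 days: 31 - 26 = 5 days to October 31 -> 156 left
November 1938 has 30 days -> 126 left
December 1938 has 31 days -> 95 left
January 1939 has 31 days -> 64 left
February 1939 has 28 days -> 36 left
March 1939 has 31 days -> 5 left
April 1939: 5 <= 30 -> lands on April 5

Result: 1939-04-05


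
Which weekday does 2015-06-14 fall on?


Date: June 14, 2015
Anchor: Jan 1, 2015. With p = 2015 - 1 = 2014: (p + p//4 - p//100 + p//400) mod 7 = (2014 + 503 - 20 + 5) mod 7 = 2502 mod 7 = 3 -> Thursday (Mon=0 ... Sun=6)
Days before June (Jan-May): 151; offset = 151 + 14 - 1 = 164
Weekday index = (3 + 164) mod 7 = 6

Day of the week: Sunday


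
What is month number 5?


Month 5 of 12

May


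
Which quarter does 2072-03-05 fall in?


Month: March (month 3)
Q1: Jan-Mar, Q2: Apr-Jun, Q3: Jul-Sep, Q4: Oct-Dec

Q1


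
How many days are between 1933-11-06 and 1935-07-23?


From 1933-11-06 to 1935-07-23
1933-11-06: days before November = 31 + 28 + 31 + 30 + 31 + 30 + 31 + 31 + 30 + 31 = 304 (1933 is not a leap year); day of year = 304 + 6 = 310
1935-07-23: days before July = 31 + 28 + 31 + 30 + 31 + 30 = 181 (1935 is not a leap year); day of year = 181 + 23 = 204
Rest of 1933: 365 - 310 = 55
Full years 1934 (365): 365
Total = 55 + 365 + 204 = 624

624 days


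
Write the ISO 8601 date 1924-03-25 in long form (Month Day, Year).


ISO 1924-03-25 parses as year=1924, month=03, day=25
Month 3 -> March

March 25, 1924


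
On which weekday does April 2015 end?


April 2015 has 30 days
Anchor: Jan 1, 2015. With p = 2015 - 1 = 2014: (p + p//4 - p//100 + p//400) mod 7 = (2014 + 503 - 20 + 5) mod 7 = 2502 mod 7 = 3 -> Thursday (Mon=0 ... Sun=6)
Days before April (Jan-Mar): 90; April 1 index = (3 + 90) mod 7 = 2 -> Wednesday
Last day offset: 30 - 1 = 29 days
Weekday index = (2 + 29) mod 7 = 3

Thursday, April 30


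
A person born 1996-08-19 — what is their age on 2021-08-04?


Birth: 1996-08-19
Reference: 2021-08-04
Year difference: 2021 - 1996 = 25
Birthday not yet reached in 2021, subtract 1

24 years old


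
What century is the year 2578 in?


Century = (year - 1) // 100 + 1
= (2578 - 1) // 100 + 1
= 2577 // 100 + 1
= 25 + 1

26th century


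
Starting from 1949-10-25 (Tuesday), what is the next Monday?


Current: Tuesday
Target: Monday
Days ahead: 6

Next Monday: 1949-10-31


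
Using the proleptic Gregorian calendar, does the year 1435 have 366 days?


Gregorian leap year rule: divisible by 4, but not by 100, unless also by 400.
1435 is not divisible by 4 -> not a leap year

No


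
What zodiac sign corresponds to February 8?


Date: February 8
Conventional tropical zodiac dates: Aquarius from January 20 onward; Pisces starts February 19
February 8 falls within the Aquarius range

Aquarius


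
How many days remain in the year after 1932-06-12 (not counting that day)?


Day of year: 164 of 366
Remaining = 366 - 164

202 days


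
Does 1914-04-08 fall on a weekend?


Anchor: Jan 1, 1914. With p = 1914 - 1 = 1913: (p + p//4 - p//100 + p//400) mod 7 = (1913 + 478 - 19 + 4) mod 7 = 2376 mod 7 = 3 -> Thursday (Mon=0 ... Sun=6)
Day of year: 98; offset = 97
Weekday index = (3 + 97) mod 7 = 2 -> Wednesday
Weekend days: Saturday, Sunday

No


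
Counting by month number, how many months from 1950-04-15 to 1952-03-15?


From April 1950 to March 1952
2 years * 12 = 24 months, minus 1 month = 23

23 months


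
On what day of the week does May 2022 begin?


Target: May 1, 2022
Anchor: Jan 1, 2022. With p = 2022 - 1 = 2021: (p + p//4 - p//100 + p//400) mod 7 = (2021 + 505 - 20 + 5) mod 7 = 2511 mod 7 = 5 -> Saturday (Mon=0 ... Sun=6)
Days before May (Jan-Apr): 120 days
Weekday index = (5 + 120) mod 7 = 6

Sunday


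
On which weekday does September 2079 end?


September 2079 has 30 days
Anchor: Jan 1, 2079. With p = 2079 - 1 = 2078: (p + p//4 - p//100 + p//400) mod 7 = (2078 + 519 - 20 + 5) mod 7 = 2582 mod 7 = 6 -> Sunday (Mon=0 ... Sun=6)
Days before September (Jan-Aug): 243; September 1 index = (6 + 243) mod 7 = 4 -> Friday
Last day offset: 30 - 1 = 29 days
Weekday index = (4 + 29) mod 7 = 5

Saturday, September 30


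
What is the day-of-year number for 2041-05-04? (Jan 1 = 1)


Date: May 4, 2041
Days in months 1 through 4: 120
Plus 4 days in May

Day of year: 124


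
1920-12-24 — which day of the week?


Date: December 24, 1920
Anchor: Jan 1, 1920. With p = 1920 - 1 = 1919: (p + p//4 - p//100 + p//400) mod 7 = (1919 + 479 - 19 + 4) mod 7 = 2383 mod 7 = 3 -> Thursday (Mon=0 ... Sun=6)
Days before December (Jan-Nov): 335; offset = 335 + 24 - 1 = 358
Weekday index = (3 + 358) mod 7 = 4

Day of the week: Friday


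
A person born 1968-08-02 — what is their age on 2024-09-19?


Birth: 1968-08-02
Reference: 2024-09-19
Year difference: 2024 - 1968 = 56

56 years old


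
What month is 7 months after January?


January is month 1
1 + 7 = 8

August


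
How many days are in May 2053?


May 2053

31 days


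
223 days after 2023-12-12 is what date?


Start: 2023-12-12, add 223 days
December 2023 has 31 days: 31 - 12 = 19 days to December 31 -> 204 left
January 2024 has 31 days -> 173 left
February 2024 has 29 days -> 144 left
March 2024 has 31 days -> 113 left
April 2024 has 30 days -> 83 left
May 2024 has 31 days -> 52 left
June 2024 has 30 days -> 22 left
July 2024: 22 <= 31 -> lands on July 22

Result: 2024-07-22


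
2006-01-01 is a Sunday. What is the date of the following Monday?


Current: Sunday
Target: Monday
Days ahead: 1

Next Monday: 2006-01-02


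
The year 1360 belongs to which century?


Century = (year - 1) // 100 + 1
= (1360 - 1) // 100 + 1
= 1359 // 100 + 1
= 13 + 1

14th century


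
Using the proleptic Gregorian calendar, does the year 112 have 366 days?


Gregorian leap year rule: divisible by 4, but not by 100, unless also by 400.
112 is divisible by 4 but not 100 -> leap year

Yes


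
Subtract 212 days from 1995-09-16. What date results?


Start: 1995-09-16, subtract 212 days
Back 16 days from September 16 reaches August 31, 1995 -> 196 left
August 1995 has 31 days -> back to July 31, 1995 -> 165 left
July 1995 has 31 days -> back to June 30, 1995 -> 134 left
June 1995 has 30 days -> back to May 31, 1995 -> 104 left
May 1995 has 31 days -> back to April 30, 1995 -> 73 left
April 1995 has 30 days -> back to March 31, 1995 -> 43 left
March 1995 has 31 days -> back to February 28, 1995 -> 12 left
February 1995: 28 - 12 = 16 -> lands on February 16

Result: 1995-02-16


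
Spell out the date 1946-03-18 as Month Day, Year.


ISO 1946-03-18 parses as year=1946, month=03, day=18
Month 3 -> March

March 18, 1946


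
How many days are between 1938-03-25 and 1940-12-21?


From 1938-03-25 to 1940-12-21
1938-03-25: days before March = 31 + 28 = 59 (1938 is not a leap year); day of year = 59 + 25 = 84
1940-12-21: days before December = 31 + 29 + 31 + 30 + 31 + 30 + 31 + 31 + 30 + 31 + 30 = 335 (1940 is a leap year); day of year = 335 + 21 = 356
Rest of 1938: 365 - 84 = 281
Full years 1939 (365): 365
Total = 281 + 365 + 356 = 1002

1002 days


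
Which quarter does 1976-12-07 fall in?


Month: December (month 12)
Q1: Jan-Mar, Q2: Apr-Jun, Q3: Jul-Sep, Q4: Oct-Dec

Q4


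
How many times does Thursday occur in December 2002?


December 2002 has 31 days
Anchor: Jan 1, 2002. With p = 2002 - 1 = 2001: (p + p//4 - p//100 + p//400) mod 7 = (2001 + 500 - 20 + 5) mod 7 = 2486 mod 7 = 1 -> Tuesday (Mon=0 ... Sun=6)
Days before December (Jan-Nov): 334; December 1 index = (1 + 334) mod 7 = 6 -> Sunday
First Thursday is December 5
Thursdays: 5, 12, 19, 26

4 Thursdays


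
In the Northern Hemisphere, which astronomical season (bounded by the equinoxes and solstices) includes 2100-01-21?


Date: January 21
Astronomical Winter (approx.; exact equinox/solstice day varies by year): December 21 to March 19
January 21 falls within the Winter window

Winter


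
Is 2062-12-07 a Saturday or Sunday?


Anchor: Jan 1, 2062. With p = 2062 - 1 = 2061: (p + p//4 - p//100 + p//400) mod 7 = (2061 + 515 - 20 + 5) mod 7 = 2561 mod 7 = 6 -> Sunday (Mon=0 ... Sun=6)
Day of year: 341; offset = 340
Weekday index = (6 + 340) mod 7 = 3 -> Thursday
Weekend days: Saturday, Sunday

No


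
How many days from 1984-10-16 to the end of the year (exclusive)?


Day of year: 290 of 366
Remaining = 366 - 290

76 days


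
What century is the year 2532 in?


Century = (year - 1) // 100 + 1
= (2532 - 1) // 100 + 1
= 2531 // 100 + 1
= 25 + 1

26th century


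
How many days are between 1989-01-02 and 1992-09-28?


From 1989-01-02 to 1992-09-28
1989-01-02: day of year = 2
1992-09-28: days before September = 31 + 29 + 31 + 30 + 31 + 30 + 31 + 31 = 244 (1992 is a leap year); day of year = 244 + 28 = 272
Rest of 1989: 365 - 2 = 363
Full years 1990 (365), 1991 (365): 730
Total = 363 + 730 + 272 = 1365

1365 days


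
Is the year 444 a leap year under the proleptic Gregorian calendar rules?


Gregorian leap year rule: divisible by 4, but not by 100, unless also by 400.
444 is divisible by 4 but not 100 -> leap year

Yes


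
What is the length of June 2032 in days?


June 2032

30 days


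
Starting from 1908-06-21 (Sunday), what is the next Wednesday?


Current: Sunday
Target: Wednesday
Days ahead: 3

Next Wednesday: 1908-06-24


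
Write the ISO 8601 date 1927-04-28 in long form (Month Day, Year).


ISO 1927-04-28 parses as year=1927, month=04, day=28
Month 4 -> April

April 28, 1927


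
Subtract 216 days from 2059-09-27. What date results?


Start: 2059-09-27, subtract 216 days
Back 27 days from September 27 reaches August 31, 2059 -> 189 left
August 2059 has 31 days -> back to July 31, 2059 -> 158 left
July 2059 has 31 days -> back to June 30, 2059 -> 127 left
June 2059 has 30 days -> back to May 31, 2059 -> 97 left
May 2059 has 31 days -> back to April 30, 2059 -> 66 left
April 2059 has 30 days -> back to March 31, 2059 -> 36 left
March 2059 has 31 days -> back to February 28, 2059 -> 5 left
February 2059: 28 - 5 = 23 -> lands on February 23

Result: 2059-02-23


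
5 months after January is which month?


January is month 1
1 + 5 = 6

June


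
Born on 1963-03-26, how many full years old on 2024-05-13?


Birth: 1963-03-26
Reference: 2024-05-13
Year difference: 2024 - 1963 = 61

61 years old


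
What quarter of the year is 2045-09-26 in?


Month: September (month 9)
Q1: Jan-Mar, Q2: Apr-Jun, Q3: Jul-Sep, Q4: Oct-Dec

Q3


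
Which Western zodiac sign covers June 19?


Date: June 19
Conventional tropical zodiac dates: Gemini from May 21 onward; Cancer starts June 21
June 19 falls within the Gemini range

Gemini


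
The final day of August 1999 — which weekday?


August 1999 has 31 days
Anchor: Jan 1, 1999. With p = 1999 - 1 = 1998: (p + p//4 - p//100 + p//400) mod 7 = (1998 + 499 - 19 + 4) mod 7 = 2482 mod 7 = 4 -> Friday (Mon=0 ... Sun=6)
Days before August (Jan-Jul): 212; August 1 index = (4 + 212) mod 7 = 6 -> Sunday
Last day offset: 31 - 1 = 30 days
Weekday index = (6 + 30) mod 7 = 1

Tuesday, August 31


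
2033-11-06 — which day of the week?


Date: November 6, 2033
Anchor: Jan 1, 2033. With p = 2033 - 1 = 2032: (p + p//4 - p//100 + p//400) mod 7 = (2032 + 508 - 20 + 5) mod 7 = 2525 mod 7 = 5 -> Saturday (Mon=0 ... Sun=6)
Days before November (Jan-Oct): 304; offset = 304 + 6 - 1 = 309
Weekday index = (5 + 309) mod 7 = 6

Day of the week: Sunday


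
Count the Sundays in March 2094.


March 2094 has 31 days
Anchor: Jan 1, 2094. With p = 2094 - 1 = 2093: (p + p//4 - p//100 + p//400) mod 7 = (2093 + 523 - 20 + 5) mod 7 = 2601 mod 7 = 4 -> Friday (Mon=0 ... Sun=6)
Days before March (Jan-Feb): 59; March 1 index = (4 + 59) mod 7 = 0 -> Monday
First Sunday is March 7
Sundays: 7, 14, 21, 28

4 Sundays


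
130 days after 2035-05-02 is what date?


Start: 2035-05-02, add 130 days
May 2035 has 31 days: 31 - 2 = 29 days to May 31 -> 101 left
June 2035 has 30 days -> 71 left
July 2035 has 31 days -> 40 left
August 2035 has 31 days -> 9 left
September 2035: 9 <= 30 -> lands on September 9

Result: 2035-09-09


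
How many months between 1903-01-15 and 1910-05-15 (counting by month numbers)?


From January 1903 to May 1910
7 years * 12 = 84 months, plus 4 months = 88

88 months


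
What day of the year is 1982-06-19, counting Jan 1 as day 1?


Date: June 19, 1982
Days in months 1 through 5: 151
Plus 19 days in June

Day of year: 170


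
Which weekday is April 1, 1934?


Target: April 1, 1934
Anchor: Jan 1, 1934. With p = 1934 - 1 = 1933: (p + p//4 - p//100 + p//400) mod 7 = (1933 + 483 - 19 + 4) mod 7 = 2401 mod 7 = 0 -> Monday (Mon=0 ... Sun=6)
Days before April (Jan-Mar): 90 days
Weekday index = (0 + 90) mod 7 = 6

Sunday


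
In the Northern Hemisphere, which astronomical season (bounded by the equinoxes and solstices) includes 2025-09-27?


Date: September 27
Astronomical Autumn (approx.; exact equinox/solstice day varies by year): September 22 to December 20
September 27 falls within the Autumn window

Autumn


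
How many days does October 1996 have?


October 1996

31 days


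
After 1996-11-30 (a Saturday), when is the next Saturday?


Current: Saturday
Target: Saturday
Days ahead: 7

Next Saturday: 1996-12-07


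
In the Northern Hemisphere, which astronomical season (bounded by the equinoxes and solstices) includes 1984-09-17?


Date: September 17
Astronomical Summer (approx.; exact equinox/solstice day varies by year): June 21 to September 21
September 17 falls within the Summer window

Summer


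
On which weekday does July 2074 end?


July 2074 has 31 days
Anchor: Jan 1, 2074. With p = 2074 - 1 = 2073: (p + p//4 - p//100 + p//400) mod 7 = (2073 + 518 - 20 + 5) mod 7 = 2576 mod 7 = 0 -> Monday (Mon=0 ... Sun=6)
Days before July (Jan-Jun): 181; July 1 index = (0 + 181) mod 7 = 6 -> Sunday
Last day offset: 31 - 1 = 30 days
Weekday index = (6 + 30) mod 7 = 1

Tuesday, July 31


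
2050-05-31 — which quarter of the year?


Month: May (month 5)
Q1: Jan-Mar, Q2: Apr-Jun, Q3: Jul-Sep, Q4: Oct-Dec

Q2


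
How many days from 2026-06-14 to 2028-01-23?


From 2026-06-14 to 2028-01-23
2026-06-14: days before June = 31 + 28 + 31 + 30 + 31 = 151 (2026 is not a leap year); day of year = 151 + 14 = 165
2028-01-23: day of year = 23
Rest of 2026: 365 - 165 = 200
Full years 2027 (365): 365
Total = 200 + 365 + 23 = 588

588 days


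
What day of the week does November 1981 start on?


Target: November 1, 1981
Anchor: Jan 1, 1981. With p = 1981 - 1 = 1980: (p + p//4 - p//100 + p//400) mod 7 = (1980 + 495 - 19 + 4) mod 7 = 2460 mod 7 = 3 -> Thursday (Mon=0 ... Sun=6)
Days before November (Jan-Oct): 304 days
Weekday index = (3 + 304) mod 7 = 6

Sunday


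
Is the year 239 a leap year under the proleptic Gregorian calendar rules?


Gregorian leap year rule: divisible by 4, but not by 100, unless also by 400.
239 is not divisible by 4 -> not a leap year

No


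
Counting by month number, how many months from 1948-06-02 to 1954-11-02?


From June 1948 to November 1954
6 years * 12 = 72 months, plus 5 months = 77

77 months


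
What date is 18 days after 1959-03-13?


Start: 1959-03-13, add 18 days
March 1959 has 31 days; 13 + 18 = 31 stays within March

Result: 1959-03-31


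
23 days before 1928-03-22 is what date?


Start: 1928-03-22, subtract 23 days
Back 22 days from March 22 reaches February 29, 1928 -> 1 left
February 1928: 29 - 1 = 28 -> lands on February 28

Result: 1928-02-28


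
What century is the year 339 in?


Century = (year - 1) // 100 + 1
= (339 - 1) // 100 + 1
= 338 // 100 + 1
= 3 + 1

4th century


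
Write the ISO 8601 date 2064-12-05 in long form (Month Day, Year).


ISO 2064-12-05 parses as year=2064, month=12, day=05
Month 12 -> December

December 5, 2064


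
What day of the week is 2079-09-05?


Date: September 5, 2079
Anchor: Jan 1, 2079. With p = 2079 - 1 = 2078: (p + p//4 - p//100 + p//400) mod 7 = (2078 + 519 - 20 + 5) mod 7 = 2582 mod 7 = 6 -> Sunday (Mon=0 ... Sun=6)
Days before September (Jan-Aug): 243; offset = 243 + 5 - 1 = 247
Weekday index = (6 + 247) mod 7 = 1

Day of the week: Tuesday


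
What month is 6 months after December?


December is month 12
12 + 6 = 18; wrap: 18 - 12 = 6

June


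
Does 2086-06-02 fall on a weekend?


Anchor: Jan 1, 2086. With p = 2086 - 1 = 2085: (p + p//4 - p//100 + p//400) mod 7 = (2085 + 521 - 20 + 5) mod 7 = 2591 mod 7 = 1 -> Tuesday (Mon=0 ... Sun=6)
Day of year: 153; offset = 152
Weekday index = (1 + 152) mod 7 = 6 -> Sunday
Weekend days: Saturday, Sunday

Yes


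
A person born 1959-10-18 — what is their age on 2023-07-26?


Birth: 1959-10-18
Reference: 2023-07-26
Year difference: 2023 - 1959 = 64
Birthday not yet reached in 2023, subtract 1

63 years old


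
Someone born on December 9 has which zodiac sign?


Date: December 9
Conventional tropical zodiac dates: Sagittarius from November 22 onward; Capricorn starts December 22
December 9 falls within the Sagittarius range

Sagittarius
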